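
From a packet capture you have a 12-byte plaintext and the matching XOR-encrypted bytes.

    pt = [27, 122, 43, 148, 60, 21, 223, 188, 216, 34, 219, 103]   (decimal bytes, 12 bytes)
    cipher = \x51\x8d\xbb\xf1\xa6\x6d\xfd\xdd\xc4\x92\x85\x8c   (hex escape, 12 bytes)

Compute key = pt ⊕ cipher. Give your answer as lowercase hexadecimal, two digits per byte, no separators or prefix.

Since cipher = pt ⊕ key, XORing both sides with pt gives key = pt ⊕ cipher.
1b XOR 51 = 4a
7a XOR 8d = f7
2b XOR bb = 90
94 XOR f1 = 65
3c XOR a6 = 9a
15 XOR 6d = 78
df XOR fd = 22
bc XOR dd = 61
d8 XOR c4 = 1c
22 XOR 92 = b0
db XOR 85 = 5e
67 XOR 8c = eb

4af790659a7822611cb05eeb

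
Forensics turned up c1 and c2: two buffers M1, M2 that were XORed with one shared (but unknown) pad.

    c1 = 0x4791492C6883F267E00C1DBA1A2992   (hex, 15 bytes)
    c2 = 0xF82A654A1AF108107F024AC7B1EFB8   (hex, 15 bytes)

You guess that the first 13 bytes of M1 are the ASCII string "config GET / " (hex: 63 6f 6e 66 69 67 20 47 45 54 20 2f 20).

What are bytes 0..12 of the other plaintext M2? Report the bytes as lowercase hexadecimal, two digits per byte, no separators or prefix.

First, c1 ⊕ c2 = (M1 ⊕ K) ⊕ (M2 ⊕ K) = M1 ⊕ M2, so the key drops out. Then M2 = (M1 ⊕ M2) ⊕ M1 over the first 13 bytes.
byte 0: (47 XOR f8) XOR 63 = bf XOR 63 = dc
byte 1: (91 XOR 2a) XOR 6f = bb XOR 6f = d4
byte 2: (49 XOR 65) XOR 6e = 2c XOR 6e = 42
byte 3: (2c XOR 4a) XOR 66 = 66 XOR 66 = 00
byte 4: (68 XOR 1a) XOR 69 = 72 XOR 69 = 1b
byte 5: (83 XOR f1) XOR 67 = 72 XOR 67 = 15
byte 6: (f2 XOR 08) XOR 20 = fa XOR 20 = da
byte 7: (67 XOR 10) XOR 47 = 77 XOR 47 = 30
byte 8: (e0 XOR 7f) XOR 45 = 9f XOR 45 = da
byte 9: (0c XOR 02) XOR 54 = 0e XOR 54 = 5a
byte 10: (1d XOR 4a) XOR 20 = 57 XOR 20 = 77
byte 11: (ba XOR c7) XOR 2f = 7d XOR 2f = 52
byte 12: (1a XOR b1) XOR 20 = ab XOR 20 = 8b

dcd442001b15da30da5a77528b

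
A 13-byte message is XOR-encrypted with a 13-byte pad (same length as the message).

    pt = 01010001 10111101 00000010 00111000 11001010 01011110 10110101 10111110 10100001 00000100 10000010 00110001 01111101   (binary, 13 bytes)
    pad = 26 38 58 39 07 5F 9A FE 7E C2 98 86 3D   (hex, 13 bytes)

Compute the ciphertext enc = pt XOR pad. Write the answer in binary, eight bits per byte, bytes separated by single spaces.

XOR is its own inverse, so applying the key byte-wise gives the result directly.
51 XOR 26 = 77
bd XOR 38 = 85
02 XOR 58 = 5a
38 XOR 39 = 01
ca XOR 07 = cd
5e XOR 5f = 01
b5 XOR 9a = 2f
be XOR fe = 40
a1 XOR 7e = df
04 XOR c2 = c6
82 XOR 98 = 1a
31 XOR 86 = b7
7d XOR 3d = 40

01110111 10000101 01011010 00000001 11001101 00000001 00101111 01000000 11011111 11000110 00011010 10110111 01000000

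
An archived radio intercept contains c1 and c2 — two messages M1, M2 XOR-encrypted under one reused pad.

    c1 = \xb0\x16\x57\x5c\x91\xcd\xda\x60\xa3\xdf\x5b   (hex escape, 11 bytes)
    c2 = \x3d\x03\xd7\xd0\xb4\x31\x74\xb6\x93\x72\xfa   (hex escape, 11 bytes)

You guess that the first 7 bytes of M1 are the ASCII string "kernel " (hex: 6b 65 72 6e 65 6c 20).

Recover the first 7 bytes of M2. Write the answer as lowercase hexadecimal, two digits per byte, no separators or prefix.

e670f2e240908e

First, c1 ⊕ c2 = (M1 ⊕ K) ⊕ (M2 ⊕ K) = M1 ⊕ M2, so the key drops out. Then M2 = (M1 ⊕ M2) ⊕ M1 over the first 7 bytes.
byte 0: (b0 ^ 3d) ^ 6b = 8d ^ 6b = e6
byte 1: (16 ^ 03) ^ 65 = 15 ^ 65 = 70
byte 2: (57 ^ d7) ^ 72 = 80 ^ 72 = f2
byte 3: (5c ^ d0) ^ 6e = 8c ^ 6e = e2
byte 4: (91 ^ b4) ^ 65 = 25 ^ 65 = 40
byte 5: (cd ^ 31) ^ 6c = fc ^ 6c = 90
byte 6: (da ^ 74) ^ 20 = ae ^ 20 = 8e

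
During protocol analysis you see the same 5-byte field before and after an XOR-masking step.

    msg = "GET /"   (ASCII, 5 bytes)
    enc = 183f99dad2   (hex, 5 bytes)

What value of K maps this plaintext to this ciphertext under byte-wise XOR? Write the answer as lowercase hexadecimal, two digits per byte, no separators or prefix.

5f7acdfafd

Since enc = msg ⊕ K, XORing both sides with msg gives K = msg ⊕ enc.
byte 0: 47 ⊕ 18 = 5f
byte 1: 45 ⊕ 3f = 7a
byte 2: 54 ⊕ 99 = cd
byte 3: 20 ⊕ da = fa
byte 4: 2f ⊕ d2 = fd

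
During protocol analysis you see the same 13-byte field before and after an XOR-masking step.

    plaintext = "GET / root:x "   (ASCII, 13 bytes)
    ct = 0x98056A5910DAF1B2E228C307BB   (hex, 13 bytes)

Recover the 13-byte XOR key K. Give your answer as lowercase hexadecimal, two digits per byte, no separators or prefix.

Since ct = plaintext ⊕ K, XORing both sides with plaintext gives K = plaintext ⊕ ct.
 71 ⊕ 152 = 223
 69 ⊕   5 =  64
 84 ⊕ 106 =  62
 32 ⊕  89 = 121
 47 ⊕  16 =  63
 32 ⊕ 218 = 250
114 ⊕ 241 = 131
111 ⊕ 178 = 221
111 ⊕ 226 = 141
116 ⊕  40 =  92
 58 ⊕ 195 = 249
120 ⊕   7 = 127
 32 ⊕ 187 = 155

df403e793ffa83dd8d5cf97f9b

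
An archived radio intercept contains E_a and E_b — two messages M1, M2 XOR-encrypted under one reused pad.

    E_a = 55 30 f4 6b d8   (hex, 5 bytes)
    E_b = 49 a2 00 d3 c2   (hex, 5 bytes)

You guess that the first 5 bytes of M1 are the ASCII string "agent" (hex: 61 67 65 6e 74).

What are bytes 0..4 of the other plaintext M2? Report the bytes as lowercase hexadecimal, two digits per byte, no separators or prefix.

First, E_a ⊕ E_b = (M1 ⊕ K) ⊕ (M2 ⊕ K) = M1 ⊕ M2, so the key drops out. Then M2 = (M1 ⊕ M2) ⊕ M1 over the first 5 bytes.
byte 0: (55 xor 49) xor 61 = 1c xor 61 = 7d
byte 1: (30 xor a2) xor 67 = 92 xor 67 = f5
byte 2: (f4 xor 00) xor 65 = f4 xor 65 = 91
byte 3: (6b xor d3) xor 6e = b8 xor 6e = d6
byte 4: (d8 xor c2) xor 74 = 1a xor 74 = 6e

7df591d66e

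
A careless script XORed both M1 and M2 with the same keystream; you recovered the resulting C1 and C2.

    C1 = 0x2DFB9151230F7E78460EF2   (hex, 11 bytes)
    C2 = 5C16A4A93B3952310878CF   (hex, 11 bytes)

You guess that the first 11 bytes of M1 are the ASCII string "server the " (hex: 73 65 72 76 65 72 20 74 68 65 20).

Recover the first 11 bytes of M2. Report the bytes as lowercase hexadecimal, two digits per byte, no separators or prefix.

0288478e7d440c3d26131d

First, C1 ⊕ C2 = (M1 ⊕ K) ⊕ (M2 ⊕ K) = M1 ⊕ M2, so the key drops out. Then M2 = (M1 ⊕ M2) ⊕ M1 over the first 11 bytes.
byte 0: (2d ^ 5c) ^ 73 = 71 ^ 73 = 02
byte 1: (fb ^ 16) ^ 65 = ed ^ 65 = 88
byte 2: (91 ^ a4) ^ 72 = 35 ^ 72 = 47
byte 3: (51 ^ a9) ^ 76 = f8 ^ 76 = 8e
byte 4: (23 ^ 3b) ^ 65 = 18 ^ 65 = 7d
byte 5: (0f ^ 39) ^ 72 = 36 ^ 72 = 44
byte 6: (7e ^ 52) ^ 20 = 2c ^ 20 = 0c
byte 7: (78 ^ 31) ^ 74 = 49 ^ 74 = 3d
byte 8: (46 ^ 08) ^ 68 = 4e ^ 68 = 26
byte 9: (0e ^ 78) ^ 65 = 76 ^ 65 = 13
byte 10: (f2 ^ cf) ^ 20 = 3d ^ 20 = 1d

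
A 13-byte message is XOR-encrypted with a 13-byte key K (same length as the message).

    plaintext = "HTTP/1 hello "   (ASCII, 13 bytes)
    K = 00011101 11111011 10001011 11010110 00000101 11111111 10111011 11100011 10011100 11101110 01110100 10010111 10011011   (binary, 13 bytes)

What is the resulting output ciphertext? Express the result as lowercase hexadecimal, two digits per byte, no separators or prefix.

55afdf862ace9b8bf98218f8bb

XOR is its own inverse, so applying the key byte-wise gives the result directly.
byte 0: 48 ⊕ 1d = 55
byte 1: 54 ⊕ fb = af
byte 2: 54 ⊕ 8b = df
byte 3: 50 ⊕ d6 = 86
byte 4: 2f ⊕ 05 = 2a
byte 5: 31 ⊕ ff = ce
byte 6: 20 ⊕ bb = 9b
byte 7: 68 ⊕ e3 = 8b
byte 8: 65 ⊕ 9c = f9
byte 9: 6c ⊕ ee = 82
byte 10: 6c ⊕ 74 = 18
byte 11: 6f ⊕ 97 = f8
byte 12: 20 ⊕ 9b = bb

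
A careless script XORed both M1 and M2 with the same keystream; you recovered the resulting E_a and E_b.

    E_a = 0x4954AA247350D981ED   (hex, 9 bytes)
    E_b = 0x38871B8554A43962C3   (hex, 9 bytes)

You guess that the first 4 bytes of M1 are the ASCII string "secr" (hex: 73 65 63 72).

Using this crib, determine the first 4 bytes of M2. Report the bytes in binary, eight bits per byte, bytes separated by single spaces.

00000010 10110110 11010010 11010011

First, E_a ⊕ E_b = (M1 ⊕ K) ⊕ (M2 ⊕ K) = M1 ⊕ M2, so the key drops out. Then M2 = (M1 ⊕ M2) ⊕ M1 over the first 4 bytes.
byte 0: (49 ⊕ 38) ⊕ 73 = 71 ⊕ 73 = 02
byte 1: (54 ⊕ 87) ⊕ 65 = d3 ⊕ 65 = b6
byte 2: (aa ⊕ 1b) ⊕ 63 = b1 ⊕ 63 = d2
byte 3: (24 ⊕ 85) ⊕ 72 = a1 ⊕ 72 = d3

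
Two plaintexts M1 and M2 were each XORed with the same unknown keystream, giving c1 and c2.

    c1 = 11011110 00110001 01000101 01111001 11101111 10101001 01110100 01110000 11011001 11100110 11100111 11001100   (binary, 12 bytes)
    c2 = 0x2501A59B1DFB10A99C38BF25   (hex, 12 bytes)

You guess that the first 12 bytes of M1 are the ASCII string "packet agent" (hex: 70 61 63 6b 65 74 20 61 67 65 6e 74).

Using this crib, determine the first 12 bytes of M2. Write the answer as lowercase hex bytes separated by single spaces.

8b 51 83 89 97 26 44 b8 22 bb 36 9d

First, c1 ⊕ c2 = (M1 ⊕ K) ⊕ (M2 ⊕ K) = M1 ⊕ M2, so the key drops out. Then M2 = (M1 ⊕ M2) ⊕ M1 over the first 12 bytes.
byte 0: (de XOR 25) XOR 70 = fb XOR 70 = 8b
byte 1: (31 XOR 01) XOR 61 = 30 XOR 61 = 51
byte 2: (45 XOR a5) XOR 63 = e0 XOR 63 = 83
byte 3: (79 XOR 9b) XOR 6b = e2 XOR 6b = 89
byte 4: (ef XOR 1d) XOR 65 = f2 XOR 65 = 97
byte 5: (a9 XOR fb) XOR 74 = 52 XOR 74 = 26
byte 6: (74 XOR 10) XOR 20 = 64 XOR 20 = 44
byte 7: (70 XOR a9) XOR 61 = d9 XOR 61 = b8
byte 8: (d9 XOR 9c) XOR 67 = 45 XOR 67 = 22
byte 9: (e6 XOR 38) XOR 65 = de XOR 65 = bb
byte 10: (e7 XOR bf) XOR 6e = 58 XOR 6e = 36
byte 11: (cc XOR 25) XOR 74 = e9 XOR 74 = 9d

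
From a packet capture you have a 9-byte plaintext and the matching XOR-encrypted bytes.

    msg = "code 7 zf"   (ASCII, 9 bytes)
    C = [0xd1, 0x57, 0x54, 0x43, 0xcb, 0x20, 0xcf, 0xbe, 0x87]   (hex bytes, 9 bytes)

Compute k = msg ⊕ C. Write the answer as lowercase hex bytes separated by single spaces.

Since C = msg ⊕ k, XORing both sides with msg gives k = msg ⊕ C.
63 xor d1 = b2
6f xor 57 = 38
64 xor 54 = 30
65 xor 43 = 26
20 xor cb = eb
37 xor 20 = 17
20 xor cf = ef
7a xor be = c4
66 xor 87 = e1

b2 38 30 26 eb 17 ef c4 e1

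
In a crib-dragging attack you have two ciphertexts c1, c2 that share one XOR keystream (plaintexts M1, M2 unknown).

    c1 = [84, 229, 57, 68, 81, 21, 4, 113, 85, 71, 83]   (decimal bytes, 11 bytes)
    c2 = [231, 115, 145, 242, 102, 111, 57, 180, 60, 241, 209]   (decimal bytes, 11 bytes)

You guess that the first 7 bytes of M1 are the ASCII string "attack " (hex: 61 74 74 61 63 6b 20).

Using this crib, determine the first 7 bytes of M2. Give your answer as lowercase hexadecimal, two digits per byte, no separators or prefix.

First, c1 ⊕ c2 = (M1 ⊕ K) ⊕ (M2 ⊕ K) = M1 ⊕ M2, so the key drops out. Then M2 = (M1 ⊕ M2) ⊕ M1 over the first 7 bytes.
byte 0: (54 ^ e7) ^ 61 = b3 ^ 61 = d2
byte 1: (e5 ^ 73) ^ 74 = 96 ^ 74 = e2
byte 2: (39 ^ 91) ^ 74 = a8 ^ 74 = dc
byte 3: (44 ^ f2) ^ 61 = b6 ^ 61 = d7
byte 4: (51 ^ 66) ^ 63 = 37 ^ 63 = 54
byte 5: (15 ^ 6f) ^ 6b = 7a ^ 6b = 11
byte 6: (04 ^ 39) ^ 20 = 3d ^ 20 = 1d

d2e2dcd754111d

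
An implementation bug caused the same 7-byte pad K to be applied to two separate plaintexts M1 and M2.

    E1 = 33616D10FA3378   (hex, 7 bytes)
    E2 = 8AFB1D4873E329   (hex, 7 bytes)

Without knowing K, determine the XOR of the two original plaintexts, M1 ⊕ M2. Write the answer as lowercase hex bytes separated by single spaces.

E1 ⊕ E2 = (M1 ⊕ K) ⊕ (M2 ⊕ K) = M1 ⊕ M2 — the shared key cancels under XOR.
33 XOR 8a = b9
61 XOR fb = 9a
6d XOR 1d = 70
10 XOR 48 = 58
fa XOR 73 = 89
33 XOR e3 = d0
78 XOR 29 = 51

b9 9a 70 58 89 d0 51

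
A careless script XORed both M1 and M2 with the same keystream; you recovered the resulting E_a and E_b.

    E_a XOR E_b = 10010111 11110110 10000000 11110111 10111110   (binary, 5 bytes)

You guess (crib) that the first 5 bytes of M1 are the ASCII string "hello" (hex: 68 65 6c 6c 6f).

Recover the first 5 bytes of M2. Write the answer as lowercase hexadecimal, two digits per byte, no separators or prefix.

ff93ec9bd1

Since E_a ⊕ E_b = M1 ⊕ M2, XORing with the guessed M1 bytes yields the corresponding M2 bytes: M2 = (E_a ⊕ E_b) ⊕ M1.
byte 0: 151 ⊕ 104 = 255
byte 1: 246 ⊕ 101 = 147
byte 2: 128 ⊕ 108 = 236
byte 3: 247 ⊕ 108 = 155
byte 4: 190 ⊕ 111 = 209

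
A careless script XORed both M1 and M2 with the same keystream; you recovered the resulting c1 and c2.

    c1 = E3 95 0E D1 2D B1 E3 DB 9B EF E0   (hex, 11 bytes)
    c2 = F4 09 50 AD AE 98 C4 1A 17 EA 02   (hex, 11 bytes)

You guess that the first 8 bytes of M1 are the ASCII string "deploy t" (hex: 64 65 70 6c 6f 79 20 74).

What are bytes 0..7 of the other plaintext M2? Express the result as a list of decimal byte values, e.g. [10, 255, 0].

First, c1 ⊕ c2 = (M1 ⊕ K) ⊕ (M2 ⊕ K) = M1 ⊕ M2, so the key drops out. Then M2 = (M1 ⊕ M2) ⊕ M1 over the first 8 bytes.
byte 0: (e3 xor f4) xor 64 = 17 xor 64 = 73
byte 1: (95 xor 09) xor 65 = 9c xor 65 = f9
byte 2: (0e xor 50) xor 70 = 5e xor 70 = 2e
byte 3: (d1 xor ad) xor 6c = 7c xor 6c = 10
byte 4: (2d xor ae) xor 6f = 83 xor 6f = ec
byte 5: (b1 xor 98) xor 79 = 29 xor 79 = 50
byte 6: (e3 xor c4) xor 20 = 27 xor 20 = 07
byte 7: (db xor 1a) xor 74 = c1 xor 74 = b5

[115, 249, 46, 16, 236, 80, 7, 181]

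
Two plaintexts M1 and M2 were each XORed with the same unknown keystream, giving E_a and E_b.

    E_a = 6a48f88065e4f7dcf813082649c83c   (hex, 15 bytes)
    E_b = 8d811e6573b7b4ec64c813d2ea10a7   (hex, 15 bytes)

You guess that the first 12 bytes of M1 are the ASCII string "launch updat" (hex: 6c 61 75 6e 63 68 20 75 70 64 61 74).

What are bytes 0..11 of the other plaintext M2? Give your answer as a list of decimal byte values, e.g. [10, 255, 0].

First, E_a ⊕ E_b = (M1 ⊕ K) ⊕ (M2 ⊕ K) = M1 ⊕ M2, so the key drops out. Then M2 = (M1 ⊕ M2) ⊕ M1 over the first 12 bytes.
byte 0: (6a xor 8d) xor 6c = e7 xor 6c = 8b
byte 1: (48 xor 81) xor 61 = c9 xor 61 = a8
byte 2: (f8 xor 1e) xor 75 = e6 xor 75 = 93
byte 3: (80 xor 65) xor 6e = e5 xor 6e = 8b
byte 4: (65 xor 73) xor 63 = 16 xor 63 = 75
byte 5: (e4 xor b7) xor 68 = 53 xor 68 = 3b
byte 6: (f7 xor b4) xor 20 = 43 xor 20 = 63
byte 7: (dc xor ec) xor 75 = 30 xor 75 = 45
byte 8: (f8 xor 64) xor 70 = 9c xor 70 = ec
byte 9: (13 xor c8) xor 64 = db xor 64 = bf
byte 10: (08 xor 13) xor 61 = 1b xor 61 = 7a
byte 11: (26 xor d2) xor 74 = f4 xor 74 = 80

[139, 168, 147, 139, 117, 59, 99, 69, 236, 191, 122, 128]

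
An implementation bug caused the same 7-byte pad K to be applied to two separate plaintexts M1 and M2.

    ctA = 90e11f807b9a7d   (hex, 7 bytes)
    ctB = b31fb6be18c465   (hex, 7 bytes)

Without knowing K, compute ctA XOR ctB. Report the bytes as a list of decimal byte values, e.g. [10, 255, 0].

[35, 254, 169, 62, 99, 94, 24]

ctA ⊕ ctB = (M1 ⊕ K) ⊕ (M2 ⊕ K) = M1 ⊕ M2 — the shared key cancels under XOR.
90 XOR b3 = 23
e1 XOR 1f = fe
1f XOR b6 = a9
80 XOR be = 3e
7b XOR 18 = 63
9a XOR c4 = 5e
7d XOR 65 = 18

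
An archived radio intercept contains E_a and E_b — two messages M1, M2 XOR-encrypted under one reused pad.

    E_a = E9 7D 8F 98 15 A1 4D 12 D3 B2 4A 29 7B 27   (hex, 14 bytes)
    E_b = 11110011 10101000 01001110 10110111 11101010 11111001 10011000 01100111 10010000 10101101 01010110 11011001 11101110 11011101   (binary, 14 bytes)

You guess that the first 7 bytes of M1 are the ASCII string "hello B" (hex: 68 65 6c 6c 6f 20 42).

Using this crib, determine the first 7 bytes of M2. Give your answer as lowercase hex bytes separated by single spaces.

First, E_a ⊕ E_b = (M1 ⊕ K) ⊕ (M2 ⊕ K) = M1 ⊕ M2, so the key drops out. Then M2 = (M1 ⊕ M2) ⊕ M1 over the first 7 bytes.
byte 0: (e9 ⊕ f3) ⊕ 68 = 1a ⊕ 68 = 72
byte 1: (7d ⊕ a8) ⊕ 65 = d5 ⊕ 65 = b0
byte 2: (8f ⊕ 4e) ⊕ 6c = c1 ⊕ 6c = ad
byte 3: (98 ⊕ b7) ⊕ 6c = 2f ⊕ 6c = 43
byte 4: (15 ⊕ ea) ⊕ 6f = ff ⊕ 6f = 90
byte 5: (a1 ⊕ f9) ⊕ 20 = 58 ⊕ 20 = 78
byte 6: (4d ⊕ 98) ⊕ 42 = d5 ⊕ 42 = 97

72 b0 ad 43 90 78 97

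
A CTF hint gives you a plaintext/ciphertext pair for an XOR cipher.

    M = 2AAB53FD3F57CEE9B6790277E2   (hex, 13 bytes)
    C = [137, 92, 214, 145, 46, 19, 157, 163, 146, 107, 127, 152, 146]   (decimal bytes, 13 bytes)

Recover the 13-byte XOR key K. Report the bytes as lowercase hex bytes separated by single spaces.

a3 f7 85 6c 11 44 53 4a 24 12 7d ef 70

Since C = M ⊕ K, XORing both sides with M gives K = M ⊕ C.
 42 ^ 137 = 163
171 ^  92 = 247
 83 ^ 214 = 133
253 ^ 145 = 108
 63 ^  46 =  17
 87 ^  19 =  68
206 ^ 157 =  83
233 ^ 163 =  74
182 ^ 146 =  36
121 ^ 107 =  18
  2 ^ 127 = 125
119 ^ 152 = 239
226 ^ 146 = 112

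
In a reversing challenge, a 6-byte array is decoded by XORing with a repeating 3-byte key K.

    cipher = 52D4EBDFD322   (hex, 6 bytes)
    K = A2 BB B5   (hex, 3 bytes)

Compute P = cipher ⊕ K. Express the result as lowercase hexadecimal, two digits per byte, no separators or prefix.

f06f5e7d6897

The 3-byte key repeats, so the effective keystream is a2 bb b5 a2 bb b5.
byte 0: 52 ⊕ a2 = f0
byte 1: d4 ⊕ bb = 6f
byte 2: eb ⊕ b5 = 5e
byte 3: df ⊕ a2 = 7d
byte 4: d3 ⊕ bb = 68
byte 5: 22 ⊕ b5 = 97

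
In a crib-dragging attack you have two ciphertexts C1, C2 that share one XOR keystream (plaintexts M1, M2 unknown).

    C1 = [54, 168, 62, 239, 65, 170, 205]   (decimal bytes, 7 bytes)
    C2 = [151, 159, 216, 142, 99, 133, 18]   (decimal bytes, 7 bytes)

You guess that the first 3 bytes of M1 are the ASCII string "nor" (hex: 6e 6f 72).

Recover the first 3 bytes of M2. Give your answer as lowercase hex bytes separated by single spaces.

First, C1 ⊕ C2 = (M1 ⊕ K) ⊕ (M2 ⊕ K) = M1 ⊕ M2, so the key drops out. Then M2 = (M1 ⊕ M2) ⊕ M1 over the first 3 bytes.
byte 0: (36 xor 97) xor 6e = a1 xor 6e = cf
byte 1: (a8 xor 9f) xor 6f = 37 xor 6f = 58
byte 2: (3e xor d8) xor 72 = e6 xor 72 = 94

cf 58 94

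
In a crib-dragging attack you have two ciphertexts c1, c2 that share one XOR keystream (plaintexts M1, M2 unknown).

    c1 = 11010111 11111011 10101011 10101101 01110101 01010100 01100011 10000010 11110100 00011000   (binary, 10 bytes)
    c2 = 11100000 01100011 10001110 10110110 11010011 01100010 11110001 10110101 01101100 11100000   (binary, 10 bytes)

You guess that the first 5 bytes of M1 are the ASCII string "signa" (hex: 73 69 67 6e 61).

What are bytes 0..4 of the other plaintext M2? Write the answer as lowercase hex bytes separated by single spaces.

44 f1 42 75 c7

First, c1 ⊕ c2 = (M1 ⊕ K) ⊕ (M2 ⊕ K) = M1 ⊕ M2, so the key drops out. Then M2 = (M1 ⊕ M2) ⊕ M1 over the first 5 bytes.
byte 0: (d7 ^ e0) ^ 73 = 37 ^ 73 = 44
byte 1: (fb ^ 63) ^ 69 = 98 ^ 69 = f1
byte 2: (ab ^ 8e) ^ 67 = 25 ^ 67 = 42
byte 3: (ad ^ b6) ^ 6e = 1b ^ 6e = 75
byte 4: (75 ^ d3) ^ 61 = a6 ^ 61 = c7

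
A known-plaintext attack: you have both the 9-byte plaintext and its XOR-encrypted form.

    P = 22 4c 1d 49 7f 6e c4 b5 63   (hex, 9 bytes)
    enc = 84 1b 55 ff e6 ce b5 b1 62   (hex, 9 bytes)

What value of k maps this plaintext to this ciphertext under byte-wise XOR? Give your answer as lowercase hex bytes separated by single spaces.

a6 57 48 b6 99 a0 71 04 01

Since enc = P ⊕ k, XORing both sides with P gives k = P ⊕ enc.
byte 0: 22 xor 84 = a6
byte 1: 4c xor 1b = 57
byte 2: 1d xor 55 = 48
byte 3: 49 xor ff = b6
byte 4: 7f xor e6 = 99
byte 5: 6e xor ce = a0
byte 6: c4 xor b5 = 71
byte 7: b5 xor b1 = 04
byte 8: 63 xor 62 = 01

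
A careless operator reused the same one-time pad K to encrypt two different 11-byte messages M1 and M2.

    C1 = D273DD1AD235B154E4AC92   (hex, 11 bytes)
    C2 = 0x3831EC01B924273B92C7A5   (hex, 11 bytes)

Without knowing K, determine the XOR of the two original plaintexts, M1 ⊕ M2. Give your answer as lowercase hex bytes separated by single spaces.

ea 42 31 1b 6b 11 96 6f 76 6b 37

C1 ⊕ C2 = (M1 ⊕ K) ⊕ (M2 ⊕ K) = M1 ⊕ M2 — the shared key cancels under XOR.
d2 ^ 38 = ea
73 ^ 31 = 42
dd ^ ec = 31
1a ^ 01 = 1b
d2 ^ b9 = 6b
35 ^ 24 = 11
b1 ^ 27 = 96
54 ^ 3b = 6f
e4 ^ 92 = 76
ac ^ c7 = 6b
92 ^ a5 = 37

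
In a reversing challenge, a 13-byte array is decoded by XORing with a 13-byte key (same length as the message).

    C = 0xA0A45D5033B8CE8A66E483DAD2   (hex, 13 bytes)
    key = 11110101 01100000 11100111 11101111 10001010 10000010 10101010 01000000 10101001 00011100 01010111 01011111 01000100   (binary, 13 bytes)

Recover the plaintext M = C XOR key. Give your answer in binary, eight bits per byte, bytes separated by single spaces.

01010101 11000100 10111010 10111111 10111001 00111010 01100100 11001010 11001111 11111000 11010100 10000101 10010110

XOR is its own inverse, so applying the key byte-wise gives the result directly.
a0 ^ f5 = 55
a4 ^ 60 = c4
5d ^ e7 = ba
50 ^ ef = bf
33 ^ 8a = b9
b8 ^ 82 = 3a
ce ^ aa = 64
8a ^ 40 = ca
66 ^ a9 = cf
e4 ^ 1c = f8
83 ^ 57 = d4
da ^ 5f = 85
d2 ^ 44 = 96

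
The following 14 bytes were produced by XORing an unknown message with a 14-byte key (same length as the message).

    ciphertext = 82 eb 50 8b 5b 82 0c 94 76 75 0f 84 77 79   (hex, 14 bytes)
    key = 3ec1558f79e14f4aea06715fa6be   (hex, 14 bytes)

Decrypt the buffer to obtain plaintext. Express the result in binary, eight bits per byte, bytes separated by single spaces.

130 XOR  62 = 188
235 XOR 193 =  42
 80 XOR  85 =   5
139 XOR 143 =   4
 91 XOR 121 =  34
130 XOR 225 =  99
 12 XOR  79 =  67
148 XOR  74 = 222
118 XOR 234 = 156
117 XOR   6 = 115
 15 XOR 113 = 126
132 XOR  95 = 219
119 XOR 166 = 209
121 XOR 190 = 199

10111100 00101010 00000101 00000100 00100010 01100011 01000011 11011110 10011100 01110011 01111110 11011011 11010001 11000111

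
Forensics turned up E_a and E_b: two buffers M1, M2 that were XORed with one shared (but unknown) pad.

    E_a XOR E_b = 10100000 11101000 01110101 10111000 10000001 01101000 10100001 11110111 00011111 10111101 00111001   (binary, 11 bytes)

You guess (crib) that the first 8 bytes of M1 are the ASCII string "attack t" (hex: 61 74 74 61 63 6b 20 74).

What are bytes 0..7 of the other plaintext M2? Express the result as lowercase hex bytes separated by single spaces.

c1 9c 01 d9 e2 03 81 83

Since E_a ⊕ E_b = M1 ⊕ M2, XORing with the guessed M1 bytes yields the corresponding M2 bytes: M2 = (E_a ⊕ E_b) ⊕ M1.
10100000 ⊕ 01100001 = 11000001
11101000 ⊕ 01110100 = 10011100
01110101 ⊕ 01110100 = 00000001
10111000 ⊕ 01100001 = 11011001
10000001 ⊕ 01100011 = 11100010
01101000 ⊕ 01101011 = 00000011
10100001 ⊕ 00100000 = 10000001
11110111 ⊕ 01110100 = 10000011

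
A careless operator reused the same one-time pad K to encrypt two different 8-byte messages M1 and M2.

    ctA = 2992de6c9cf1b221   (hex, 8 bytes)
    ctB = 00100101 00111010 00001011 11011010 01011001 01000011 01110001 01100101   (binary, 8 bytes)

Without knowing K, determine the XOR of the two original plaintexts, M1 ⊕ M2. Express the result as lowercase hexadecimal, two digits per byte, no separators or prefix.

0ca8d5b6c5b2c344

ctA ⊕ ctB = (M1 ⊕ K) ⊕ (M2 ⊕ K) = M1 ⊕ M2 — the shared key cancels under XOR.
byte 0: 29 xor 25 = 0c
byte 1: 92 xor 3a = a8
byte 2: de xor 0b = d5
byte 3: 6c xor da = b6
byte 4: 9c xor 59 = c5
byte 5: f1 xor 43 = b2
byte 6: b2 xor 71 = c3
byte 7: 21 xor 65 = 44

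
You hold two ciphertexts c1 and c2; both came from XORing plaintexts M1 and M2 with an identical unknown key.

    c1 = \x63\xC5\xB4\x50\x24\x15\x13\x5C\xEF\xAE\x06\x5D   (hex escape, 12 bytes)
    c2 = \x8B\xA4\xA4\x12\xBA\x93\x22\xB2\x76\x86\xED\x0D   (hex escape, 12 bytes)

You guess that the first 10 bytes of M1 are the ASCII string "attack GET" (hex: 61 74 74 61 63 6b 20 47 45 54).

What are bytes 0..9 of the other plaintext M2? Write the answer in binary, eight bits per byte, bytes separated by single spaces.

First, c1 ⊕ c2 = (M1 ⊕ K) ⊕ (M2 ⊕ K) = M1 ⊕ M2, so the key drops out. Then M2 = (M1 ⊕ M2) ⊕ M1 over the first 10 bytes.
byte 0: (63 ⊕ 8b) ⊕ 61 = e8 ⊕ 61 = 89
byte 1: (c5 ⊕ a4) ⊕ 74 = 61 ⊕ 74 = 15
byte 2: (b4 ⊕ a4) ⊕ 74 = 10 ⊕ 74 = 64
byte 3: (50 ⊕ 12) ⊕ 61 = 42 ⊕ 61 = 23
byte 4: (24 ⊕ ba) ⊕ 63 = 9e ⊕ 63 = fd
byte 5: (15 ⊕ 93) ⊕ 6b = 86 ⊕ 6b = ed
byte 6: (13 ⊕ 22) ⊕ 20 = 31 ⊕ 20 = 11
byte 7: (5c ⊕ b2) ⊕ 47 = ee ⊕ 47 = a9
byte 8: (ef ⊕ 76) ⊕ 45 = 99 ⊕ 45 = dc
byte 9: (ae ⊕ 86) ⊕ 54 = 28 ⊕ 54 = 7c

10001001 00010101 01100100 00100011 11111101 11101101 00010001 10101001 11011100 01111100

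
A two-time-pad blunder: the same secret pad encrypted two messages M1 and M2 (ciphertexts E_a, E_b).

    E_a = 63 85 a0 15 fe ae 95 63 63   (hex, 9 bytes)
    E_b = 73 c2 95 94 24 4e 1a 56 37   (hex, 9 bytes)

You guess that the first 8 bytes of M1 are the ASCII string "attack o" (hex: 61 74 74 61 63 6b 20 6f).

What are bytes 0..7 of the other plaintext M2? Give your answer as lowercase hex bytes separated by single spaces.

First, E_a ⊕ E_b = (M1 ⊕ K) ⊕ (M2 ⊕ K) = M1 ⊕ M2, so the key drops out. Then M2 = (M1 ⊕ M2) ⊕ M1 over the first 8 bytes.
byte 0: (63 ⊕ 73) ⊕ 61 = 10 ⊕ 61 = 71
byte 1: (85 ⊕ c2) ⊕ 74 = 47 ⊕ 74 = 33
byte 2: (a0 ⊕ 95) ⊕ 74 = 35 ⊕ 74 = 41
byte 3: (15 ⊕ 94) ⊕ 61 = 81 ⊕ 61 = e0
byte 4: (fe ⊕ 24) ⊕ 63 = da ⊕ 63 = b9
byte 5: (ae ⊕ 4e) ⊕ 6b = e0 ⊕ 6b = 8b
byte 6: (95 ⊕ 1a) ⊕ 20 = 8f ⊕ 20 = af
byte 7: (63 ⊕ 56) ⊕ 6f = 35 ⊕ 6f = 5a

71 33 41 e0 b9 8b af 5a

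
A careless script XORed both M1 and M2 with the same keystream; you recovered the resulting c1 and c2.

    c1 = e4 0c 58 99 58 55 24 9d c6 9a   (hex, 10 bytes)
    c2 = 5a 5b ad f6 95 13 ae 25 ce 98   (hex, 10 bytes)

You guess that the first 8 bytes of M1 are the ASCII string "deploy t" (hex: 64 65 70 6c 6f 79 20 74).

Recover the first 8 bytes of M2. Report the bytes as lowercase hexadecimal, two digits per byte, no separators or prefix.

da328503a23faacc

First, c1 ⊕ c2 = (M1 ⊕ K) ⊕ (M2 ⊕ K) = M1 ⊕ M2, so the key drops out. Then M2 = (M1 ⊕ M2) ⊕ M1 over the first 8 bytes.
byte 0: (e4 ^ 5a) ^ 64 = be ^ 64 = da
byte 1: (0c ^ 5b) ^ 65 = 57 ^ 65 = 32
byte 2: (58 ^ ad) ^ 70 = f5 ^ 70 = 85
byte 3: (99 ^ f6) ^ 6c = 6f ^ 6c = 03
byte 4: (58 ^ 95) ^ 6f = cd ^ 6f = a2
byte 5: (55 ^ 13) ^ 79 = 46 ^ 79 = 3f
byte 6: (24 ^ ae) ^ 20 = 8a ^ 20 = aa
byte 7: (9d ^ 25) ^ 74 = b8 ^ 74 = cc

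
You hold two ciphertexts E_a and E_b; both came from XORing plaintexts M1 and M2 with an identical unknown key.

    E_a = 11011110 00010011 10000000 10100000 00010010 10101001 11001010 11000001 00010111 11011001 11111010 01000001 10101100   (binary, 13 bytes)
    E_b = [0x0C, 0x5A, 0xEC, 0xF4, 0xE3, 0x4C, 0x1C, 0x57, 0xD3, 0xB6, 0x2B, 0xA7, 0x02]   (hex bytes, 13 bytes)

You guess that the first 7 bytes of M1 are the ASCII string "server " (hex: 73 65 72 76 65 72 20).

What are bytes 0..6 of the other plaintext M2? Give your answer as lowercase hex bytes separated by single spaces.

a1 2c 1e 22 94 97 f6

First, E_a ⊕ E_b = (M1 ⊕ K) ⊕ (M2 ⊕ K) = M1 ⊕ M2, so the key drops out. Then M2 = (M1 ⊕ M2) ⊕ M1 over the first 7 bytes.
byte 0: (de xor 0c) xor 73 = d2 xor 73 = a1
byte 1: (13 xor 5a) xor 65 = 49 xor 65 = 2c
byte 2: (80 xor ec) xor 72 = 6c xor 72 = 1e
byte 3: (a0 xor f4) xor 76 = 54 xor 76 = 22
byte 4: (12 xor e3) xor 65 = f1 xor 65 = 94
byte 5: (a9 xor 4c) xor 72 = e5 xor 72 = 97
byte 6: (ca xor 1c) xor 20 = d6 xor 20 = f6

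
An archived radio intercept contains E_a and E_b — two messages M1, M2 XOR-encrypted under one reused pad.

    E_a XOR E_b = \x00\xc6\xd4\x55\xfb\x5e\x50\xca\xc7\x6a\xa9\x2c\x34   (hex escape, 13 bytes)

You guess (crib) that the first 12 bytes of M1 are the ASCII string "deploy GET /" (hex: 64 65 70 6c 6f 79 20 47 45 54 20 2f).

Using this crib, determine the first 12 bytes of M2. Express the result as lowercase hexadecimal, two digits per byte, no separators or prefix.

Since E_a ⊕ E_b = M1 ⊕ M2, XORing with the guessed M1 bytes yields the corresponding M2 bytes: M2 = (E_a ⊕ E_b) ⊕ M1.
00000000 ⊕ 01100100 = 01100100
11000110 ⊕ 01100101 = 10100011
11010100 ⊕ 01110000 = 10100100
01010101 ⊕ 01101100 = 00111001
11111011 ⊕ 01101111 = 10010100
01011110 ⊕ 01111001 = 00100111
01010000 ⊕ 00100000 = 01110000
11001010 ⊕ 01000111 = 10001101
11000111 ⊕ 01000101 = 10000010
01101010 ⊕ 01010100 = 00111110
10101001 ⊕ 00100000 = 10001001
00101100 ⊕ 00101111 = 00000011

64a3a4399427708d823e8903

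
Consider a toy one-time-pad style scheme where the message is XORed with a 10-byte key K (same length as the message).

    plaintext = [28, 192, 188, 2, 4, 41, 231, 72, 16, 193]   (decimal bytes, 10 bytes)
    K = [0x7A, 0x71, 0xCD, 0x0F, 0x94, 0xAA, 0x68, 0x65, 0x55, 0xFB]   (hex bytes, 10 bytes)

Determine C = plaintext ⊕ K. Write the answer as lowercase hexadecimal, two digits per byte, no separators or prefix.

66b1710d90838f2d453a

byte 0: 1c ⊕ 7a = 66
byte 1: c0 ⊕ 71 = b1
byte 2: bc ⊕ cd = 71
byte 3: 02 ⊕ 0f = 0d
byte 4: 04 ⊕ 94 = 90
byte 5: 29 ⊕ aa = 83
byte 6: e7 ⊕ 68 = 8f
byte 7: 48 ⊕ 65 = 2d
byte 8: 10 ⊕ 55 = 45
byte 9: c1 ⊕ fb = 3a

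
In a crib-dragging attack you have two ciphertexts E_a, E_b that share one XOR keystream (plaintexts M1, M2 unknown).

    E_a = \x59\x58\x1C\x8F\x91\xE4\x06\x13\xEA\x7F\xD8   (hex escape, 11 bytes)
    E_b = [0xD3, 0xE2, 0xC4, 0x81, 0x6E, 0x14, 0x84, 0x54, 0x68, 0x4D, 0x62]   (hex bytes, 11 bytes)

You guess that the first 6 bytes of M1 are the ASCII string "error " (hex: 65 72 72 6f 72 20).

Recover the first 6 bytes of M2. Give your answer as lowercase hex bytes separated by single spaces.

ef c8 aa 61 8d d0

First, E_a ⊕ E_b = (M1 ⊕ K) ⊕ (M2 ⊕ K) = M1 ⊕ M2, so the key drops out. Then M2 = (M1 ⊕ M2) ⊕ M1 over the first 6 bytes.
byte 0: (59 xor d3) xor 65 = 8a xor 65 = ef
byte 1: (58 xor e2) xor 72 = ba xor 72 = c8
byte 2: (1c xor c4) xor 72 = d8 xor 72 = aa
byte 3: (8f xor 81) xor 6f = 0e xor 6f = 61
byte 4: (91 xor 6e) xor 72 = ff xor 72 = 8d
byte 5: (e4 xor 14) xor 20 = f0 xor 20 = d0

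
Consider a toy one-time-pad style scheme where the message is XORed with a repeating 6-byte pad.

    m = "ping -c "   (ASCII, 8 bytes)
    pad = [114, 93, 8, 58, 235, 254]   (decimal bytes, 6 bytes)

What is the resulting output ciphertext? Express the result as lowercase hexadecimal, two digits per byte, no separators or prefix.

0234665dcbd3117d

The 6-byte key repeats, so the effective keystream is 72 5d 08 3a eb fe 72 5d.
byte 0: 70 ⊕ 72 = 02
byte 1: 69 ⊕ 5d = 34
byte 2: 6e ⊕ 08 = 66
byte 3: 67 ⊕ 3a = 5d
byte 4: 20 ⊕ eb = cb
byte 5: 2d ⊕ fe = d3
byte 6: 63 ⊕ 72 = 11
byte 7: 20 ⊕ 5d = 7d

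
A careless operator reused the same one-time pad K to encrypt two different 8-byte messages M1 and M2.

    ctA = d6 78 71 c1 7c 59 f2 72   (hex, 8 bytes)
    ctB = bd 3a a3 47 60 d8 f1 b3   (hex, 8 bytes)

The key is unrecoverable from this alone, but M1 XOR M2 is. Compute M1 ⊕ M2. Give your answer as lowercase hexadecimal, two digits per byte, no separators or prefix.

ctA ⊕ ctB = (M1 ⊕ K) ⊕ (M2 ⊕ K) = M1 ⊕ M2 — the shared key cancels under XOR.
214 XOR 189 = 107
120 XOR  58 =  66
113 XOR 163 = 210
193 XOR  71 = 134
124 XOR  96 =  28
 89 XOR 216 = 129
242 XOR 241 =   3
114 XOR 179 = 193

6b42d2861c8103c1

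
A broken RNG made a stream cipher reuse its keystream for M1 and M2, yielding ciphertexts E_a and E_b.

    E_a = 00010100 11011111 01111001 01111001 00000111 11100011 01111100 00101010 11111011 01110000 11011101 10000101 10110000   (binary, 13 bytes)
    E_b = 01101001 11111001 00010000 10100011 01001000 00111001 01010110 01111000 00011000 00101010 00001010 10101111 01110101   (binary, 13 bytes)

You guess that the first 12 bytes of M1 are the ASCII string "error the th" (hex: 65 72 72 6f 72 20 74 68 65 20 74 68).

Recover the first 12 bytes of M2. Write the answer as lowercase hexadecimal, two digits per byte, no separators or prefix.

First, E_a ⊕ E_b = (M1 ⊕ K) ⊕ (M2 ⊕ K) = M1 ⊕ M2, so the key drops out. Then M2 = (M1 ⊕ M2) ⊕ M1 over the first 12 bytes.
byte 0: (14 ⊕ 69) ⊕ 65 = 7d ⊕ 65 = 18
byte 1: (df ⊕ f9) ⊕ 72 = 26 ⊕ 72 = 54
byte 2: (79 ⊕ 10) ⊕ 72 = 69 ⊕ 72 = 1b
byte 3: (79 ⊕ a3) ⊕ 6f = da ⊕ 6f = b5
byte 4: (07 ⊕ 48) ⊕ 72 = 4f ⊕ 72 = 3d
byte 5: (e3 ⊕ 39) ⊕ 20 = da ⊕ 20 = fa
byte 6: (7c ⊕ 56) ⊕ 74 = 2a ⊕ 74 = 5e
byte 7: (2a ⊕ 78) ⊕ 68 = 52 ⊕ 68 = 3a
byte 8: (fb ⊕ 18) ⊕ 65 = e3 ⊕ 65 = 86
byte 9: (70 ⊕ 2a) ⊕ 20 = 5a ⊕ 20 = 7a
byte 10: (dd ⊕ 0a) ⊕ 74 = d7 ⊕ 74 = a3
byte 11: (85 ⊕ af) ⊕ 68 = 2a ⊕ 68 = 42

18541bb53dfa5e3a867aa342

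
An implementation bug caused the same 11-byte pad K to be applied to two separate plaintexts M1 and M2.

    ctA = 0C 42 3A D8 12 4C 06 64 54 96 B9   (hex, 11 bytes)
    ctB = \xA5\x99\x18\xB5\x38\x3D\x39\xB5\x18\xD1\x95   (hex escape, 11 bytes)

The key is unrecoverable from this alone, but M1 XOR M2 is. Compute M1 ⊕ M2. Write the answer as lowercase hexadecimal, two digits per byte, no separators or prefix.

ctA ⊕ ctB = (M1 ⊕ K) ⊕ (M2 ⊕ K) = M1 ⊕ M2 — the shared key cancels under XOR.
0c ⊕ a5 = a9
42 ⊕ 99 = db
3a ⊕ 18 = 22
d8 ⊕ b5 = 6d
12 ⊕ 38 = 2a
4c ⊕ 3d = 71
06 ⊕ 39 = 3f
64 ⊕ b5 = d1
54 ⊕ 18 = 4c
96 ⊕ d1 = 47
b9 ⊕ 95 = 2c

a9db226d2a713fd14c472c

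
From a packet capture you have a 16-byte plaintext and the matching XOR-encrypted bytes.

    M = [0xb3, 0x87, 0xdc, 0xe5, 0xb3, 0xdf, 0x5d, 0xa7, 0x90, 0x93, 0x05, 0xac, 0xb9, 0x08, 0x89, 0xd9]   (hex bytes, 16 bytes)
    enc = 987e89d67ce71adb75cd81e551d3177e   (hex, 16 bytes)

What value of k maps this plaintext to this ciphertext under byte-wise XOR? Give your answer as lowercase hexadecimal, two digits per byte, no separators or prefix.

Since enc = M ⊕ k, XORing both sides with M gives k = M ⊕ enc.
b3 XOR 98 = 2b
87 XOR 7e = f9
dc XOR 89 = 55
e5 XOR d6 = 33
b3 XOR 7c = cf
df XOR e7 = 38
5d XOR 1a = 47
a7 XOR db = 7c
90 XOR 75 = e5
93 XOR cd = 5e
05 XOR 81 = 84
ac XOR e5 = 49
b9 XOR 51 = e8
08 XOR d3 = db
89 XOR 17 = 9e
d9 XOR 7e = a7

2bf95533cf38477ce55e8449e8db9ea7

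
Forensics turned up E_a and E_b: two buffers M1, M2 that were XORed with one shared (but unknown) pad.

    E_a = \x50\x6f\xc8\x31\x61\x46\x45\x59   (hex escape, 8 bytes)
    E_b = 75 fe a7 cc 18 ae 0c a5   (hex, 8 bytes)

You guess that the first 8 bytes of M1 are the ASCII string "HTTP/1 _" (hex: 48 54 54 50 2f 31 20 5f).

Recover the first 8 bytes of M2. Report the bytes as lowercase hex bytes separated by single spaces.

First, E_a ⊕ E_b = (M1 ⊕ K) ⊕ (M2 ⊕ K) = M1 ⊕ M2, so the key drops out. Then M2 = (M1 ⊕ M2) ⊕ M1 over the first 8 bytes.
byte 0: (50 xor 75) xor 48 = 25 xor 48 = 6d
byte 1: (6f xor fe) xor 54 = 91 xor 54 = c5
byte 2: (c8 xor a7) xor 54 = 6f xor 54 = 3b
byte 3: (31 xor cc) xor 50 = fd xor 50 = ad
byte 4: (61 xor 18) xor 2f = 79 xor 2f = 56
byte 5: (46 xor ae) xor 31 = e8 xor 31 = d9
byte 6: (45 xor 0c) xor 20 = 49 xor 20 = 69
byte 7: (59 xor a5) xor 5f = fc xor 5f = a3

6d c5 3b ad 56 d9 69 a3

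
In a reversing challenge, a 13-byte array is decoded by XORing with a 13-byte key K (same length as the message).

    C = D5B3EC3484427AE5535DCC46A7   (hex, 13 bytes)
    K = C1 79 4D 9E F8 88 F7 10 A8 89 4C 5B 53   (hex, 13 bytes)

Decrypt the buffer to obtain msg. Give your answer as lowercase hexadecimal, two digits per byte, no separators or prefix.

14caa1aa7cca8df5fbd4801df4

XOR is its own inverse, so applying the key byte-wise gives the result directly.
byte 0: 213 ⊕ 193 =  20
byte 1: 179 ⊕ 121 = 202
byte 2: 236 ⊕  77 = 161
byte 3:  52 ⊕ 158 = 170
byte 4: 132 ⊕ 248 = 124
byte 5:  66 ⊕ 136 = 202
byte 6: 122 ⊕ 247 = 141
byte 7: 229 ⊕  16 = 245
byte 8:  83 ⊕ 168 = 251
byte 9:  93 ⊕ 137 = 212
byte 10: 204 ⊕  76 = 128
byte 11:  70 ⊕  91 =  29
byte 12: 167 ⊕  83 = 244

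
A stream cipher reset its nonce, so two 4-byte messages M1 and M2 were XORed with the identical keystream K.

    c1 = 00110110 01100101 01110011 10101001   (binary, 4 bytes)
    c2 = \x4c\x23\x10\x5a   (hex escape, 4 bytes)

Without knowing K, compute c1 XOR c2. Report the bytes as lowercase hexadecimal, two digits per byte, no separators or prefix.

c1 ⊕ c2 = (M1 ⊕ K) ⊕ (M2 ⊕ K) = M1 ⊕ M2 — the shared key cancels under XOR.
36 ⊕ 4c = 7a
65 ⊕ 23 = 46
73 ⊕ 10 = 63
a9 ⊕ 5a = f3

7a4663f3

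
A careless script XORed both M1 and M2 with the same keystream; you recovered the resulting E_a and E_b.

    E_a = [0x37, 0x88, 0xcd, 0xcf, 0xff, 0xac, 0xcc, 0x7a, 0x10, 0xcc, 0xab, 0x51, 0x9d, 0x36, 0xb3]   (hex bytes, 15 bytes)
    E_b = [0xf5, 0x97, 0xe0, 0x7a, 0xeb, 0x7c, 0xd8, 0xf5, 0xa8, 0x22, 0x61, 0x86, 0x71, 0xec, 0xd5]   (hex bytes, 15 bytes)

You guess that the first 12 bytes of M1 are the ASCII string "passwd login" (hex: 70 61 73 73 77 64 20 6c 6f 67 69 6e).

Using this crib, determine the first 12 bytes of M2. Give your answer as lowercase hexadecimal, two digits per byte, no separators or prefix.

First, E_a ⊕ E_b = (M1 ⊕ K) ⊕ (M2 ⊕ K) = M1 ⊕ M2, so the key drops out. Then M2 = (M1 ⊕ M2) ⊕ M1 over the first 12 bytes.
byte 0: (37 xor f5) xor 70 = c2 xor 70 = b2
byte 1: (88 xor 97) xor 61 = 1f xor 61 = 7e
byte 2: (cd xor e0) xor 73 = 2d xor 73 = 5e
byte 3: (cf xor 7a) xor 73 = b5 xor 73 = c6
byte 4: (ff xor eb) xor 77 = 14 xor 77 = 63
byte 5: (ac xor 7c) xor 64 = d0 xor 64 = b4
byte 6: (cc xor d8) xor 20 = 14 xor 20 = 34
byte 7: (7a xor f5) xor 6c = 8f xor 6c = e3
byte 8: (10 xor a8) xor 6f = b8 xor 6f = d7
byte 9: (cc xor 22) xor 67 = ee xor 67 = 89
byte 10: (ab xor 61) xor 69 = ca xor 69 = a3
byte 11: (51 xor 86) xor 6e = d7 xor 6e = b9

b27e5ec663b434e3d789a3b9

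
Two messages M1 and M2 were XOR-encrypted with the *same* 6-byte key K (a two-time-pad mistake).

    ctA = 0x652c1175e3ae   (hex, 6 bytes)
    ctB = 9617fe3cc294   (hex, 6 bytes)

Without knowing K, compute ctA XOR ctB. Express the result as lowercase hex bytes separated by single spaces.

ctA ⊕ ctB = (M1 ⊕ K) ⊕ (M2 ⊕ K) = M1 ⊕ M2 — the shared key cancels under XOR.
byte 0: 65 xor 96 = f3
byte 1: 2c xor 17 = 3b
byte 2: 11 xor fe = ef
byte 3: 75 xor 3c = 49
byte 4: e3 xor c2 = 21
byte 5: ae xor 94 = 3a

f3 3b ef 49 21 3a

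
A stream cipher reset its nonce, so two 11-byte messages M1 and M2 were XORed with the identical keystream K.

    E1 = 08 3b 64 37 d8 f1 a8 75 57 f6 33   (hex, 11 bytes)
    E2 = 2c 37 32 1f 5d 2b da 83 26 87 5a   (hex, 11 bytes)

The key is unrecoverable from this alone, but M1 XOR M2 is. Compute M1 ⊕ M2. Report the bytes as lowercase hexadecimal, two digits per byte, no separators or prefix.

E1 ⊕ E2 = (M1 ⊕ K) ⊕ (M2 ⊕ K) = M1 ⊕ M2 — the shared key cancels under XOR.
byte 0: 00001000 ⊕ 00101100 = 00100100
byte 1: 00111011 ⊕ 00110111 = 00001100
byte 2: 01100100 ⊕ 00110010 = 01010110
byte 3: 00110111 ⊕ 00011111 = 00101000
byte 4: 11011000 ⊕ 01011101 = 10000101
byte 5: 11110001 ⊕ 00101011 = 11011010
byte 6: 10101000 ⊕ 11011010 = 01110010
byte 7: 01110101 ⊕ 10000011 = 11110110
byte 8: 01010111 ⊕ 00100110 = 01110001
byte 9: 11110110 ⊕ 10000111 = 01110001
byte 10: 00110011 ⊕ 01011010 = 01101001

240c562885da72f6717169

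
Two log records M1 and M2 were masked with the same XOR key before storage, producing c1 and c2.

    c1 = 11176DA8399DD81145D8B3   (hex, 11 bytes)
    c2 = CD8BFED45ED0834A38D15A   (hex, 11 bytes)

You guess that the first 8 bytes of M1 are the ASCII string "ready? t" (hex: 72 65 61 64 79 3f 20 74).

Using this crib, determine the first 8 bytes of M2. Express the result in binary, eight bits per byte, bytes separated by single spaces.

First, c1 ⊕ c2 = (M1 ⊕ K) ⊕ (M2 ⊕ K) = M1 ⊕ M2, so the key drops out. Then M2 = (M1 ⊕ M2) ⊕ M1 over the first 8 bytes.
byte 0: (11 ^ cd) ^ 72 = dc ^ 72 = ae
byte 1: (17 ^ 8b) ^ 65 = 9c ^ 65 = f9
byte 2: (6d ^ fe) ^ 61 = 93 ^ 61 = f2
byte 3: (a8 ^ d4) ^ 64 = 7c ^ 64 = 18
byte 4: (39 ^ 5e) ^ 79 = 67 ^ 79 = 1e
byte 5: (9d ^ d0) ^ 3f = 4d ^ 3f = 72
byte 6: (d8 ^ 83) ^ 20 = 5b ^ 20 = 7b
byte 7: (11 ^ 4a) ^ 74 = 5b ^ 74 = 2f

10101110 11111001 11110010 00011000 00011110 01110010 01111011 00101111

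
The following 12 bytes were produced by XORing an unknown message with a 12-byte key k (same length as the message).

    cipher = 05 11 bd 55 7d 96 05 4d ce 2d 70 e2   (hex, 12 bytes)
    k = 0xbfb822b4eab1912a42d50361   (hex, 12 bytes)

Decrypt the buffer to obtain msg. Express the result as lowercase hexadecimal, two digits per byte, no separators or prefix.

00000101 XOR 10111111 = 10111010
00010001 XOR 10111000 = 10101001
10111101 XOR 00100010 = 10011111
01010101 XOR 10110100 = 11100001
01111101 XOR 11101010 = 10010111
10010110 XOR 10110001 = 00100111
00000101 XOR 10010001 = 10010100
01001101 XOR 00101010 = 01100111
11001110 XOR 01000010 = 10001100
00101101 XOR 11010101 = 11111000
01110000 XOR 00000011 = 01110011
11100010 XOR 01100001 = 10000011

baa99fe1972794678cf87383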